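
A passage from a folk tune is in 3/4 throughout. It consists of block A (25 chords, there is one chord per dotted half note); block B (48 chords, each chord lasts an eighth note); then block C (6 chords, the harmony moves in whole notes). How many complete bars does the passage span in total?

41 bars

A: 25 × 3 = 75 beats = 25 bars.
B: 48 × 0.5 = 24 beats = 8 bars.
C: 6 × 4 = 24 beats = 8 bars.
Total: 25 + 8 + 8 = 41 bars.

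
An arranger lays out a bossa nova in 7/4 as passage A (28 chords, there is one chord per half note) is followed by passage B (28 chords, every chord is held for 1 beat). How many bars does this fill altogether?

12 bars

A: 28 × 2 = 56 beats = 8 bars.
B: 28 × 1 = 28 beats = 4 bars.
Total: 8 + 4 = 12 bars.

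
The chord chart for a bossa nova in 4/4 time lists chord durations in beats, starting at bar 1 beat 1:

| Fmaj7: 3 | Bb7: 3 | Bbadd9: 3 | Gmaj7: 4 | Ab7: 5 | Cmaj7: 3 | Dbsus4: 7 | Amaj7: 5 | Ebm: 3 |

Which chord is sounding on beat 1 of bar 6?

Cmaj7

Beat 1 of bar 6 is beat (6−1)×4 + 1 = 21 overall.
Running totals: Fmaj7 ends at 3, Bb7 ends at 6, Bbadd9 ends at 9, Gmaj7 ends at 13, Ab7 ends at 18, Cmaj7 ends at 21.
Beat 21 falls within Cmaj7.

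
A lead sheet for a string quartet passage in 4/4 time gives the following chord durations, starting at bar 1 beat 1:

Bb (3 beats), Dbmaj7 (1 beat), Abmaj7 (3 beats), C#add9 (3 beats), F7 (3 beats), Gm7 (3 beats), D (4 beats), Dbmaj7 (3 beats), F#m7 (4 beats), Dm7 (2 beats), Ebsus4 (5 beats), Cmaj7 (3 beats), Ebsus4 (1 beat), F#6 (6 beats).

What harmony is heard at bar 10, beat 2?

Ebsus4

Beat 2 of bar 10 is beat (10−1)×4 + 2 = 38 overall.
Running totals: Bb ends at 3, Dbmaj7 ends at 4, Abmaj7 ends at 7, C#add9 ends at 10, F7 ends at 13, Gm7 ends at 16, D ends at 20, Dbmaj7 ends at 23, F#m7 ends at 27, Dm7 ends at 29, Ebsus4 ends at 34, Cmaj7 ends at 37, Ebsus4 ends at 38.
Beat 38 falls within Ebsus4.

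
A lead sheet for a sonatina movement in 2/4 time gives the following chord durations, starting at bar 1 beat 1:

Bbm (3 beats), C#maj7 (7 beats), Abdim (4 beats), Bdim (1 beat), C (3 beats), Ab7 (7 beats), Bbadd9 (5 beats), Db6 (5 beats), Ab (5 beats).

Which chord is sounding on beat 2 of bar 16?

Db6

Beat 2 of bar 16 is beat (16−1)×2 + 2 = 32 overall.
Running totals: Bbm ends at 3, C#maj7 ends at 10, Abdim ends at 14, Bdim ends at 15, C ends at 18, Ab7 ends at 25, Bbadd9 ends at 30, Db6 ends at 35.
Beat 32 falls within Db6.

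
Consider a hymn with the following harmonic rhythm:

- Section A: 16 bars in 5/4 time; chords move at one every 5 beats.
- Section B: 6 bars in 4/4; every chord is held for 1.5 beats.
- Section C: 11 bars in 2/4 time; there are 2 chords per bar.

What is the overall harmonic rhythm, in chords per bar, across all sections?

A: 16 × 5 = 80 beats ÷ 5 = 16 chords.
B: 6 × 4 = 24 beats ÷ 1.5 = 16 chords.
C: 11 × 2 = 22 beats ÷ 1 = 22 chords.
Overall: 54 chords over 33 bars → 54/33 = 18/11 chords per bar.

18/11 chords per bar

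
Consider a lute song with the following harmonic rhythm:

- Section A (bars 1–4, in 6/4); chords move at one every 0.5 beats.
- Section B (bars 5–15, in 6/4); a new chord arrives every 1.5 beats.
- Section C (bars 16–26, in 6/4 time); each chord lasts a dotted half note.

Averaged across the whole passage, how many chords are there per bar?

57/13 chords per bar

A: 4 × 6 = 24 beats ÷ 0.5 = 48 chords.
B: 11 × 6 = 66 beats ÷ 1.5 = 44 chords.
C: 11 × 6 = 66 beats ÷ 3 = 22 chords.
Overall: 114 chords over 26 bars → 114/26 = 57/13 chords per bar.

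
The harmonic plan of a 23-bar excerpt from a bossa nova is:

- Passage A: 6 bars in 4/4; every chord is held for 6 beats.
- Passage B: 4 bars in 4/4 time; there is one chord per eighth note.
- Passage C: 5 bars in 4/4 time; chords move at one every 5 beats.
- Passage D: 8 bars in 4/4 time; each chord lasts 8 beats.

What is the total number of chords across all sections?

A: 6·4 = 24 beats, 24/6 = 4 chords.
B: 4·4 = 16 beats, 16/0.5 = 32 chords.
C: 5·4 = 20 beats, 20/5 = 4 chords.
D: 8·4 = 32 beats, 32/8 = 4 chords.
Total: 4 + 32 + 4 + 4 = 44.

44 chords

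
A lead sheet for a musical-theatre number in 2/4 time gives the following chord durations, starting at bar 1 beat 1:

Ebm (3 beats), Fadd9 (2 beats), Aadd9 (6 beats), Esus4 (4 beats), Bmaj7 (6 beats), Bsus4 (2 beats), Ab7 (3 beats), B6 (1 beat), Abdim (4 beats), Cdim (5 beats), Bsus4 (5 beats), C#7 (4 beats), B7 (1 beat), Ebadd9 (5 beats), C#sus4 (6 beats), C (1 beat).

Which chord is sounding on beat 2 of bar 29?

Beat 2 of bar 29 is beat (29−1)×2 + 2 = 58 overall.
Running totals: Ebm ends at 3, Fadd9 ends at 5, Aadd9 ends at 11, Esus4 ends at 15, Bmaj7 ends at 21, Bsus4 ends at 23, Ab7 ends at 26, B6 ends at 27, Abdim ends at 31, Cdim ends at 36, Bsus4 ends at 41, C#7 ends at 45, B7 ends at 46, Ebadd9 ends at 51, C#sus4 ends at 57, C ends at 58.
Beat 58 falls within C.

C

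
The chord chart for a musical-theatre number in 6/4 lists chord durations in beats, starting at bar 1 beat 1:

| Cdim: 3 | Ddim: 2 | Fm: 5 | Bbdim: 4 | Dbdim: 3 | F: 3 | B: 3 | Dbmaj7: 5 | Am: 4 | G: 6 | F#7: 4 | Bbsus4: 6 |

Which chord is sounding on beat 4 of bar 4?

Beat 4 of bar 4 is beat (4−1)×6 + 4 = 22 overall.
Running totals: Cdim ends at 3, Ddim ends at 5, Fm ends at 10, Bbdim ends at 14, Dbdim ends at 17, F ends at 20, B ends at 23.
Beat 22 falls within B.

B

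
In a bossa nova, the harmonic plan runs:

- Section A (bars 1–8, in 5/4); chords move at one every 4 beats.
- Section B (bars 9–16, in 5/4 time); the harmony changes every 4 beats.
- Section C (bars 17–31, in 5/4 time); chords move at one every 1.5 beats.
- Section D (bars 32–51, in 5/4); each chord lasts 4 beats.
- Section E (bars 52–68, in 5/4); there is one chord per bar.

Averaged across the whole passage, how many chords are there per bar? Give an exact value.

28/17 chords per bar

A: 8 bars of 5 beats is 40 beats; at 4 beats each that's 10 chords.
B: 8 bars of 5 beats is 40 beats; at 4 beats each that's 10 chords.
C: 15 bars of 5 beats is 75 beats; at 1.5 beats each that's 50 chords.
D: 20 bars of 5 beats is 100 beats; at 4 beats each that's 25 chords.
E: 17 bars of 5 beats is 85 beats; at 5 beats each that's 17 chords.
Overall: 112 chords over 68 bars → 112/68 = 28/17 chords per bar.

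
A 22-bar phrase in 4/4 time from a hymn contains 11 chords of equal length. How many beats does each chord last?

8 beats

22 bars × 4 beats/bar = 88 beats total.
88 beats ÷ 11 chords = 8 beats per chord.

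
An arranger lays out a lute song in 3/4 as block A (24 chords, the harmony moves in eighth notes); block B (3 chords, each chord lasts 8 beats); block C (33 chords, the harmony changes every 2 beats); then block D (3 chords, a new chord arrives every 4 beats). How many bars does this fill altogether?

A: 24 × 0.5 = 12 beats = 4 bars.
B: 3 × 8 = 24 beats = 8 bars.
C: 33 × 2 = 66 beats = 22 bars.
D: 3 × 4 = 12 beats = 4 bars.
Total: 4 + 8 + 22 + 4 = 38 bars.

38 bars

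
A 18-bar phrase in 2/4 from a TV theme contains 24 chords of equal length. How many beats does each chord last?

18 bars × 2 beats/bar = 36 beats total.
36 beats ÷ 24 chords = 1.5 beats per chord.
(That is a dotted quarter note.)

1.5 beats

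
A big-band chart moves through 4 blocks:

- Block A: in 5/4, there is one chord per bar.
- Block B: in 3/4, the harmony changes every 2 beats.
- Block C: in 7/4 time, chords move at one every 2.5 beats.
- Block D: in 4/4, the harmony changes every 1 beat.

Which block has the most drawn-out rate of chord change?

Block A

A: each chord is 5 beats in 5/4, so 1 per bar.
B: each chord is 2 beats in 3/4, so 1.5 per bar.
C: each chord is 2.5 beats in 7/4, so 2.8 per bar.
D: each chord is 1 beat in 4/4, so 4 per bar.
Slowest is A at 1 chords/bar.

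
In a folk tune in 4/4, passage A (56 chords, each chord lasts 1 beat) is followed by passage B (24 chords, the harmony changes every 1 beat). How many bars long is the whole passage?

20 bars

A: 56 × 1 = 56 beats = 14 bars.
B: 24 × 1 = 24 beats = 6 bars.
Total: 14 + 6 = 20 bars.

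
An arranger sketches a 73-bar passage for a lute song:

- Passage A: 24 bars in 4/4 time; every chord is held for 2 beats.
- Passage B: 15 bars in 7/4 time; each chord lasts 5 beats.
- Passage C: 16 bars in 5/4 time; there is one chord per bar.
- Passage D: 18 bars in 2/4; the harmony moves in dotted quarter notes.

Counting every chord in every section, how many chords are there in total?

109 chords

A: 24 bars × 4 beats = 96 beats; 2 beats/chord → 48 chords.
B: 15 bars × 7 beats = 105 beats; 5 beats/chord → 21 chords.
C: 16 bars × 5 beats = 80 beats; 5 beats/chord → 16 chords.
D: 18 bars × 2 beats = 36 beats; 1.5 beats/chord → 24 chords.
Total: 48 + 21 + 16 + 24 = 109.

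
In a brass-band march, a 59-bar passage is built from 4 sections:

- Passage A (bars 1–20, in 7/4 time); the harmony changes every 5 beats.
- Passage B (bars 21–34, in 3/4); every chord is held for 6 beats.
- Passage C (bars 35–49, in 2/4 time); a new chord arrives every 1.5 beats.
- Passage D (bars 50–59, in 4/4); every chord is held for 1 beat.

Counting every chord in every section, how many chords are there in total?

95 chords

A: 20·7 = 140 beats, 140/5 = 28 chords.
B: 14·3 = 42 beats, 42/6 = 7 chords.
C: 15·2 = 30 beats, 30/1.5 = 20 chords.
D: 10·4 = 40 beats, 40/1 = 40 chords.
Total: 28 + 7 + 20 + 40 = 95.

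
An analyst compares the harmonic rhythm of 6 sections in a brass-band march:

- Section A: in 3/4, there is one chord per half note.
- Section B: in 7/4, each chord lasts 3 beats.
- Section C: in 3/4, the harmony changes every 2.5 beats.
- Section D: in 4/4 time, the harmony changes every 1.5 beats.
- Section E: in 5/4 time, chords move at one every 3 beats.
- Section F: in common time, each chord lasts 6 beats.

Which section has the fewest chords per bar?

Section F

A: 3 beats/bar ÷ 2 beats/chord = 1.5 chords/bar.
B: 7 beats/bar ÷ 3 beats/chord = 7/3 chords/bar.
C: 3 beats/bar ÷ 2.5 beats/chord = 1.2 chords/bar.
D: 4 beats/bar ÷ 1.5 beats/chord = 8/3 chords/bar.
E: 5 beats/bar ÷ 3 beats/chord = 5/3 chords/bar.
F: 4 beats/bar ÷ 6 beats/chord = 2/3 chords/bar.
Slowest is F at 2/3 chords/bar.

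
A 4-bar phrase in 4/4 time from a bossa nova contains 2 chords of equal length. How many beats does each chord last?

4 bars × 4 beats/bar = 16 beats total.
16 beats ÷ 2 chords = 8 beats per chord.

8 beats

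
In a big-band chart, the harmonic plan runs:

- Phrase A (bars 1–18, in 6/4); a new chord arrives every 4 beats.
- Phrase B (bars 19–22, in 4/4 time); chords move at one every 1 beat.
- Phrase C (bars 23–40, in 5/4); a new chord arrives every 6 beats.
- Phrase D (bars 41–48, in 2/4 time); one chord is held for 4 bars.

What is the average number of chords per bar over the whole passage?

1.25 chords per bar

A: 18 × 6 = 108 beats ÷ 4 = 27 chords.
B: 4 × 4 = 16 beats ÷ 1 = 16 chords.
C: 18 × 5 = 90 beats ÷ 6 = 15 chords.
D: 8 × 2 = 16 beats ÷ 8 = 2 chords.
Overall: 60 chords over 48 bars → 60/48 = 1.25 chords per bar.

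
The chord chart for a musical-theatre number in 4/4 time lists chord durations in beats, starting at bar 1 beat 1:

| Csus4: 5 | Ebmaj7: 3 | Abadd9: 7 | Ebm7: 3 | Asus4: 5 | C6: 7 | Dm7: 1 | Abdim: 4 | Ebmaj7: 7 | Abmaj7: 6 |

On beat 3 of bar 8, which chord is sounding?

Dm7

Beat 3 of bar 8 is beat (8−1)×4 + 3 = 31 overall.
Running totals: Csus4 ends at 5, Ebmaj7 ends at 8, Abadd9 ends at 15, Ebm7 ends at 18, Asus4 ends at 23, C6 ends at 30, Dm7 ends at 31.
Beat 31 falls within Dm7.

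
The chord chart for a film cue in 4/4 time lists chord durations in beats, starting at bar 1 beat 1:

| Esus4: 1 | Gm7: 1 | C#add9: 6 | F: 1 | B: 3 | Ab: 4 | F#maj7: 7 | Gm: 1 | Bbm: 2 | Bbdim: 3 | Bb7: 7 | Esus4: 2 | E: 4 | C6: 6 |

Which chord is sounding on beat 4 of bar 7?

Beat 4 of bar 7 is beat (7−1)×4 + 4 = 28 overall.
Running totals: Esus4 ends at 1, Gm7 ends at 2, C#add9 ends at 8, F ends at 9, B ends at 12, Ab ends at 16, F#maj7 ends at 23, Gm ends at 24, Bbm ends at 26, Bbdim ends at 29.
Beat 28 falls within Bbdim.

Bbdim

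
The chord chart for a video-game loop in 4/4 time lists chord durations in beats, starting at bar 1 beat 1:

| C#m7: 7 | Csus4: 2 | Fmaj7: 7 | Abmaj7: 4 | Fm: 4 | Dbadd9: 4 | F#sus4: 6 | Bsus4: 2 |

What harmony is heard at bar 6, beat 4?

Fm

Beat 4 of bar 6 is beat (6−1)×4 + 4 = 24 overall.
Running totals: C#m7 ends at 7, Csus4 ends at 9, Fmaj7 ends at 16, Abmaj7 ends at 20, Fm ends at 24.
Beat 24 falls within Fm.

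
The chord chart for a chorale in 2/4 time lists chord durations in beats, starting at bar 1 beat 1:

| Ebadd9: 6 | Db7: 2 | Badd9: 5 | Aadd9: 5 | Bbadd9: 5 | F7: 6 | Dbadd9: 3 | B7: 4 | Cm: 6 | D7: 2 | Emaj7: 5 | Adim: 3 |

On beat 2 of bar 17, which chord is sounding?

Beat 2 of bar 17 is beat (17−1)×2 + 2 = 34 overall.
Running totals: Ebadd9 ends at 6, Db7 ends at 8, Badd9 ends at 13, Aadd9 ends at 18, Bbadd9 ends at 23, F7 ends at 29, Dbadd9 ends at 32, B7 ends at 36.
Beat 34 falls within B7.

B7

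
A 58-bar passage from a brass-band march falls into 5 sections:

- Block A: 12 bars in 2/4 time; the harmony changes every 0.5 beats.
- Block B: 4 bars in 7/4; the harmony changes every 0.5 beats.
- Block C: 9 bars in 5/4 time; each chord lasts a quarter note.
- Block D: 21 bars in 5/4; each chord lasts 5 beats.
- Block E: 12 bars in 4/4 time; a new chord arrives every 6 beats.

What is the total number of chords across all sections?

A: 12·2 = 24 beats, 24/0.5 = 48 chords.
B: 4·7 = 28 beats, 28/0.5 = 56 chords.
C: 9·5 = 45 beats, 45/1 = 45 chords.
D: 21·5 = 105 beats, 105/5 = 21 chords.
E: 12·4 = 48 beats, 48/6 = 8 chords.
Total: 48 + 56 + 45 + 21 + 8 = 178.

178 chords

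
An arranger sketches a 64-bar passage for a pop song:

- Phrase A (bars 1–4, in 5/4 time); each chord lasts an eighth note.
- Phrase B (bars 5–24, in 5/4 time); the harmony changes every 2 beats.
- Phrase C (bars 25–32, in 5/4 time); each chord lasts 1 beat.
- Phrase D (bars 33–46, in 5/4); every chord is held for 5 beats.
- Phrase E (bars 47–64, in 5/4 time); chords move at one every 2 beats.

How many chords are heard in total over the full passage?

A: 4 bars × 5 beats = 20 beats; 0.5 beats/chord → 40 chords.
B: 20 bars × 5 beats = 100 beats; 2 beats/chord → 50 chords.
C: 8 bars × 5 beats = 40 beats; 1 beat/chord → 40 chords.
D: 14 bars × 5 beats = 70 beats; 5 beats/chord → 14 chords.
E: 18 bars × 5 beats = 90 beats; 2 beats/chord → 45 chords.
Total: 40 + 50 + 40 + 14 + 45 = 189.

189 chords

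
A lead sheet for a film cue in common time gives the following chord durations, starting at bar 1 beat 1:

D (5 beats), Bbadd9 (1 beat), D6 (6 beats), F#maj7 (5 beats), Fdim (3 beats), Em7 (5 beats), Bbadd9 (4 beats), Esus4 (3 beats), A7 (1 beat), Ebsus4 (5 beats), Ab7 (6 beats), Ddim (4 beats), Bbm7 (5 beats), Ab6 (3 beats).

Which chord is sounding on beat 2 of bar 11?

Ab7

Beat 2 of bar 11 is beat (11−1)×4 + 2 = 42 overall.
Running totals: D ends at 5, Bbadd9 ends at 6, D6 ends at 12, F#maj7 ends at 17, Fdim ends at 20, Em7 ends at 25, Bbadd9 ends at 29, Esus4 ends at 32, A7 ends at 33, Ebsus4 ends at 38, Ab7 ends at 44.
Beat 42 falls within Ab7.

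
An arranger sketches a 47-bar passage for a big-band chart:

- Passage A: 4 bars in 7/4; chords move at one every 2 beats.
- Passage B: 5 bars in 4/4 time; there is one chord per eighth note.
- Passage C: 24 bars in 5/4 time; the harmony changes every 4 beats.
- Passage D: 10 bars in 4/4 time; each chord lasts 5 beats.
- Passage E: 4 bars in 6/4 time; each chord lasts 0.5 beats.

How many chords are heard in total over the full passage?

140 chords

A: 4·7 = 28 beats, 28/2 = 14 chords.
B: 5·4 = 20 beats, 20/0.5 = 40 chords.
C: 24·5 = 120 beats, 120/4 = 30 chords.
D: 10·4 = 40 beats, 40/5 = 8 chords.
E: 4·6 = 24 beats, 24/0.5 = 48 chords.
Total: 14 + 40 + 30 + 8 + 48 = 140.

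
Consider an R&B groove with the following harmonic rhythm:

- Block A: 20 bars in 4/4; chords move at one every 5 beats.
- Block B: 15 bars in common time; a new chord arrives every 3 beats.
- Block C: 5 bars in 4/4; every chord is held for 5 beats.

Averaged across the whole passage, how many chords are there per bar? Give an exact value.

A: 20 bars of 4 beats is 80 beats; at 5 beats each that's 16 chords.
B: 15 bars of 4 beats is 60 beats; at 3 beats each that's 20 chords.
C: 5 bars of 4 beats is 20 beats; at 5 beats each that's 4 chords.
Overall: 40 chords over 40 bars → 40/40 = 1 chords per bar.

1 chords per bar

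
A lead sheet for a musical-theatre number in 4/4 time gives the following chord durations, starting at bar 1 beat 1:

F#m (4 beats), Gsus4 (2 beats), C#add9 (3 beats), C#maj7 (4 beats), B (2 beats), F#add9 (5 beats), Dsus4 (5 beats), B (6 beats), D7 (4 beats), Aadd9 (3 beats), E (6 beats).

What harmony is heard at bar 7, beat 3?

B

Beat 3 of bar 7 is beat (7−1)×4 + 3 = 27 overall.
Running totals: F#m ends at 4, Gsus4 ends at 6, C#add9 ends at 9, C#maj7 ends at 13, B ends at 15, F#add9 ends at 20, Dsus4 ends at 25, B ends at 31.
Beat 27 falls within B.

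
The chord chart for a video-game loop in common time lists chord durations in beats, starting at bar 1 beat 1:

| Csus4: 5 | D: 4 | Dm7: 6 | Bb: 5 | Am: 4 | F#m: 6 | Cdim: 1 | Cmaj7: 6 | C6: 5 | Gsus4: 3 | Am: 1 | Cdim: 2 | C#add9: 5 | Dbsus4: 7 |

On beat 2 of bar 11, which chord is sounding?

Beat 2 of bar 11 is beat (11−1)×4 + 2 = 42 overall.
Running totals: Csus4 ends at 5, D ends at 9, Dm7 ends at 15, Bb ends at 20, Am ends at 24, F#m ends at 30, Cdim ends at 31, Cmaj7 ends at 37, C6 ends at 42.
Beat 42 falls within C6.

C6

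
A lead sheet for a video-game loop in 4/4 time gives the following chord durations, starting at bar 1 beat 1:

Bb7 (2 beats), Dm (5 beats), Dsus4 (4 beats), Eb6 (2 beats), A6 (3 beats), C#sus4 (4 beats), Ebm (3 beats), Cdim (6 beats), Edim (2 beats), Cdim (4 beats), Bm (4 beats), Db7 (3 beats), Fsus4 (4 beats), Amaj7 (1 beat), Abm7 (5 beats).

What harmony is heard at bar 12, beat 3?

Beat 3 of bar 12 is beat (12−1)×4 + 3 = 47 overall.
Running totals: Bb7 ends at 2, Dm ends at 7, Dsus4 ends at 11, Eb6 ends at 13, A6 ends at 16, C#sus4 ends at 20, Ebm ends at 23, Cdim ends at 29, Edim ends at 31, Cdim ends at 35, Bm ends at 39, Db7 ends at 42, Fsus4 ends at 46, Amaj7 ends at 47.
Beat 47 falls within Amaj7.

Amaj7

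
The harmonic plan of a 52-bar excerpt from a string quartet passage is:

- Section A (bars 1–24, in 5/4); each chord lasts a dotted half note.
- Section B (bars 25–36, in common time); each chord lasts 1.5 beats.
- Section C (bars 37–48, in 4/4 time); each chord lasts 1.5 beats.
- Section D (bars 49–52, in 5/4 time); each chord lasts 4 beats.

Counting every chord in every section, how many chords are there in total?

109 chords

A has 120 beats and chords last 3 each, so 40 chords.
B has 48 beats and chords last 1.5 each, so 32 chords.
C has 48 beats and chords last 1.5 each, so 32 chords.
D has 20 beats and chords last 4 each, so 5 chords.
Total: 40 + 32 + 32 + 5 = 109.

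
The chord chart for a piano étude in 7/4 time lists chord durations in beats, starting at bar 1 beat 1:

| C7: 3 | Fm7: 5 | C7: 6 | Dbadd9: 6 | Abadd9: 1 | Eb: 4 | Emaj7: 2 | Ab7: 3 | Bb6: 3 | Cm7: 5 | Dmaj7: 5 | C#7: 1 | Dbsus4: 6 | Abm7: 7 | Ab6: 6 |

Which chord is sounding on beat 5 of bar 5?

Bb6

Beat 5 of bar 5 is beat (5−1)×7 + 5 = 33 overall.
Running totals: C7 ends at 3, Fm7 ends at 8, C7 ends at 14, Dbadd9 ends at 20, Abadd9 ends at 21, Eb ends at 25, Emaj7 ends at 27, Ab7 ends at 30, Bb6 ends at 33.
Beat 33 falls within Bb6.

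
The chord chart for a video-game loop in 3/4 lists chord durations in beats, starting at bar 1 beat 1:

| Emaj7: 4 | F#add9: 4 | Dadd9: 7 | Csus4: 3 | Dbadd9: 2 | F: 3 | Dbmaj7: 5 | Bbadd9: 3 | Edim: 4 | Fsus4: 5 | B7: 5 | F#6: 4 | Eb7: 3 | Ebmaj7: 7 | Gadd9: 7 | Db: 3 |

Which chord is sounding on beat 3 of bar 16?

Beat 3 of bar 16 is beat (16−1)×3 + 3 = 48 overall.
Running totals: Emaj7 ends at 4, F#add9 ends at 8, Dadd9 ends at 15, Csus4 ends at 18, Dbadd9 ends at 20, F ends at 23, Dbmaj7 ends at 28, Bbadd9 ends at 31, Edim ends at 35, Fsus4 ends at 40, B7 ends at 45, F#6 ends at 49.
Beat 48 falls within F#6.

F#6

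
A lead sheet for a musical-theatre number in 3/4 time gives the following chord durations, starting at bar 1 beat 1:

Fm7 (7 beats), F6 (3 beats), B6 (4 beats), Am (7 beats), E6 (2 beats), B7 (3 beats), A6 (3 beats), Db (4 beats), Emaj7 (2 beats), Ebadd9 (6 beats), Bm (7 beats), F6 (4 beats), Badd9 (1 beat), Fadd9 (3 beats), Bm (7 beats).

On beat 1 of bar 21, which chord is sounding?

Beat 1 of bar 21 is beat (21−1)×3 + 1 = 61 overall.
Running totals: Fm7 ends at 7, F6 ends at 10, B6 ends at 14, Am ends at 21, E6 ends at 23, B7 ends at 26, A6 ends at 29, Db ends at 33, Emaj7 ends at 35, Ebadd9 ends at 41, Bm ends at 48, F6 ends at 52, Badd9 ends at 53, Fadd9 ends at 56, Bm ends at 63.
Beat 61 falls within Bm.

Bm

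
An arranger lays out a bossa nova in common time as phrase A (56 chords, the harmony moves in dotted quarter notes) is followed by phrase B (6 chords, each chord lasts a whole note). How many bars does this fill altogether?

A: 56 × 1.5 = 84 beats = 21 bars.
B: 6 × 4 = 24 beats = 6 bars.
Total: 21 + 6 = 27 bars.

27 bars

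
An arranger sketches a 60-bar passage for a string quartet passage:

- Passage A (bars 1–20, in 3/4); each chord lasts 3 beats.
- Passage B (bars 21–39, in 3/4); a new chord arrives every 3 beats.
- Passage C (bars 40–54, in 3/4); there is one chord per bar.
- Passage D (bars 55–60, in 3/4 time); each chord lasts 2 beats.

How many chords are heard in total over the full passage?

63 chords

A: 20 bars × 3 beats = 60 beats; 3 beats/chord → 20 chords.
B: 19 bars × 3 beats = 57 beats; 3 beats/chord → 19 chords.
C: 15 bars × 3 beats = 45 beats; 3 beats/chord → 15 chords.
D: 6 bars × 3 beats = 18 beats; 2 beats/chord → 9 chords.
Total: 20 + 19 + 15 + 9 = 63.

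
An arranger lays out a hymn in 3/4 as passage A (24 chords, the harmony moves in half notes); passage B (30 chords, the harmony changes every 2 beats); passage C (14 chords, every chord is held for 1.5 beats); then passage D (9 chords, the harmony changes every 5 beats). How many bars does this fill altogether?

58 bars

A: 24 × 2 = 48 beats = 16 bars.
B: 30 × 2 = 60 beats = 20 bars.
C: 14 × 1.5 = 21 beats = 7 bars.
D: 9 × 5 = 45 beats = 15 bars.
Total: 16 + 20 + 7 + 15 = 58 bars.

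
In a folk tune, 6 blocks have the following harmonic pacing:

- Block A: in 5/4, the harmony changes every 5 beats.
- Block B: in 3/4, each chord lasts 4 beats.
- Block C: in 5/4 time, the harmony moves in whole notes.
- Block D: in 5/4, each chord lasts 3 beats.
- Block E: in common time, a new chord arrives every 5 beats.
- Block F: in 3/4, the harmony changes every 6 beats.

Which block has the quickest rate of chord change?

Block D

A: each chord is 5 beats in 5/4, so 1 per bar.
B: each chord is 4 beats in 3/4, so 0.75 per bar.
C: each chord is 4 beats in 5/4, so 1.25 per bar.
D: each chord is 3 beats in 5/4, so 5/3 per bar.
E: each chord is 5 beats in 4/4, so 0.8 per bar.
F: each chord is 6 beats in 3/4, so 0.5 per bar.
Fastest is D at 5/3 chords/bar.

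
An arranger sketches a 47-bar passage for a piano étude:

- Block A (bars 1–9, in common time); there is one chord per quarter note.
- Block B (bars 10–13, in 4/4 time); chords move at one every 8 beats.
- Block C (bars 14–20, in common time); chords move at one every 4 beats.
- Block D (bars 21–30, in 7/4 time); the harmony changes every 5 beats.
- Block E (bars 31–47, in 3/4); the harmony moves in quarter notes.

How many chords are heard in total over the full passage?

110 chords

A: 9·4 = 36 beats, 36/1 = 36 chords.
B: 4·4 = 16 beats, 16/8 = 2 chords.
C: 7·4 = 28 beats, 28/4 = 7 chords.
D: 10·7 = 70 beats, 70/5 = 14 chords.
E: 17·3 = 51 beats, 51/1 = 51 chords.
Total: 36 + 2 + 7 + 14 + 51 = 110.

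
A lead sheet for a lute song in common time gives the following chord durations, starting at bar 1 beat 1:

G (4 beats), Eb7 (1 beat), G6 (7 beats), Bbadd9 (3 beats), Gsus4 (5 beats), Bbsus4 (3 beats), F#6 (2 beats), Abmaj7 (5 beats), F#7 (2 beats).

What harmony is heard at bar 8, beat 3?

F#7

Beat 3 of bar 8 is beat (8−1)×4 + 3 = 31 overall.
Running totals: G ends at 4, Eb7 ends at 5, G6 ends at 12, Bbadd9 ends at 15, Gsus4 ends at 20, Bbsus4 ends at 23, F#6 ends at 25, Abmaj7 ends at 30, F#7 ends at 32.
Beat 31 falls within F#7.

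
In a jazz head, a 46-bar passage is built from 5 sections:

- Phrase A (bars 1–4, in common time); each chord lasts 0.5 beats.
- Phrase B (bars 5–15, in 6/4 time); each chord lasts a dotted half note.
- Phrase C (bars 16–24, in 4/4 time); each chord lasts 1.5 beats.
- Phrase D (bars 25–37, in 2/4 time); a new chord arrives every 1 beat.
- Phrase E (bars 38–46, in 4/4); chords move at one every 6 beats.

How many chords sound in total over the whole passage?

A: 4·4 = 16 beats, 16/0.5 = 32 chords.
B: 11·6 = 66 beats, 66/3 = 22 chords.
C: 9·4 = 36 beats, 36/1.5 = 24 chords.
D: 13·2 = 26 beats, 26/1 = 26 chords.
E: 9·4 = 36 beats, 36/6 = 6 chords.
Total: 32 + 22 + 24 + 26 + 6 = 110.

110 chords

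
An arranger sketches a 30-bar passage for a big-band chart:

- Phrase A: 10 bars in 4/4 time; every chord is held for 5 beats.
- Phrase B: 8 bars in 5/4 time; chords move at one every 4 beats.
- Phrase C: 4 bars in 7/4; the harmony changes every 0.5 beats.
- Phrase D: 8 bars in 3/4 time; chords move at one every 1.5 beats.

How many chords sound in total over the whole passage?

A has 40 beats and chords last 5 each, so 8 chords.
B has 40 beats and chords last 4 each, so 10 chords.
C has 28 beats and chords last 0.5 each, so 56 chords.
D has 24 beats and chords last 1.5 each, so 16 chords.
Total: 8 + 10 + 56 + 16 = 90.

90 chords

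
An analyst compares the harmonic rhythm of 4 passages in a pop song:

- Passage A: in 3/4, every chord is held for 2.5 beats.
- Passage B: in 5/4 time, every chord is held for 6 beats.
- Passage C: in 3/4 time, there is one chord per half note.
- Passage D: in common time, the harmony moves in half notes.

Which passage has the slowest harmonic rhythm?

A: 3 beats/bar ÷ 2.5 beats/chord = 1.2 chords/bar.
B: 5 beats/bar ÷ 6 beats/chord = 5/6 chords/bar.
C: 3 beats/bar ÷ 2 beats/chord = 1.5 chords/bar.
D: 4 beats/bar ÷ 2 beats/chord = 2 chords/bar.
Slowest is B at 5/6 chords/bar.

Passage B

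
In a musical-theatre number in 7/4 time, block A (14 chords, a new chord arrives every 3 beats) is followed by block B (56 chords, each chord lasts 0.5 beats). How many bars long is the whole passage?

10 bars

A: 14 × 3 = 42 beats = 6 bars.
B: 56 × 0.5 = 28 beats = 4 bars.
Total: 6 + 4 = 10 bars.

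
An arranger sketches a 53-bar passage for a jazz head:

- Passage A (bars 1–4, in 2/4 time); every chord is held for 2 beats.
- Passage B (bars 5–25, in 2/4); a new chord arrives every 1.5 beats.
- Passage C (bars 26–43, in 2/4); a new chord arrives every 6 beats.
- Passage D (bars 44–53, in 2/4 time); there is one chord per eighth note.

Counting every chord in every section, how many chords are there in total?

A has 8 beats and chords last 2 each, so 4 chords.
B has 42 beats and chords last 1.5 each, so 28 chords.
C has 36 beats and chords last 6 each, so 6 chords.
D has 20 beats and chords last 0.5 each, so 40 chords.
Total: 4 + 28 + 6 + 40 = 78.

78 chords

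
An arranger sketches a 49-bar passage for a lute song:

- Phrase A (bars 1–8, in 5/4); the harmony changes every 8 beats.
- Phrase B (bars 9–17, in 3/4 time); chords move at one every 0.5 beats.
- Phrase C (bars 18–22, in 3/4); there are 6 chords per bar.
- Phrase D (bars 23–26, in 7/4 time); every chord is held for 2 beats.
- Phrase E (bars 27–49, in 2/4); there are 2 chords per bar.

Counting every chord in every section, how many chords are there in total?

149 chords

A has 40 beats and chords last 8 each, so 5 chords.
B has 27 beats and chords last 0.5 each, so 54 chords.
C has 15 beats and chords last 0.5 each, so 30 chords.
D has 28 beats and chords last 2 each, so 14 chords.
E has 46 beats and chords last 1 each, so 46 chords.
Total: 5 + 54 + 30 + 14 + 46 = 149.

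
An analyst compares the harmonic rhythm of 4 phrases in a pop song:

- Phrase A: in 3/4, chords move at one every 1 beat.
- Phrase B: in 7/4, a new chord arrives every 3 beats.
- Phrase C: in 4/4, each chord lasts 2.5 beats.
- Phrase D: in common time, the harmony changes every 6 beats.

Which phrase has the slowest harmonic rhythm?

A: 3 beats/bar ÷ 1 beat/chord = 3 chords/bar.
B: 7 beats/bar ÷ 3 beats/chord = 7/3 chords/bar.
C: 4 beats/bar ÷ 2.5 beats/chord = 1.6 chords/bar.
D: 4 beats/bar ÷ 6 beats/chord = 2/3 chords/bar.
Slowest is D at 2/3 chords/bar.

Phrase D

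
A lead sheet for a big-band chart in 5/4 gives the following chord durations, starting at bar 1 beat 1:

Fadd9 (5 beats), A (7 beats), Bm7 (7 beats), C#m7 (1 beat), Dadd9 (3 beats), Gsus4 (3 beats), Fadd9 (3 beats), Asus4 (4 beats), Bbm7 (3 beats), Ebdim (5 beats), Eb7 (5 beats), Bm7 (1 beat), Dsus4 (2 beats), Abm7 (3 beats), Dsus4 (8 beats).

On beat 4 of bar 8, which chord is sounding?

Ebdim

Beat 4 of bar 8 is beat (8−1)×5 + 4 = 39 overall.
Running totals: Fadd9 ends at 5, A ends at 12, Bm7 ends at 19, C#m7 ends at 20, Dadd9 ends at 23, Gsus4 ends at 26, Fadd9 ends at 29, Asus4 ends at 33, Bbm7 ends at 36, Ebdim ends at 41.
Beat 39 falls within Ebdim.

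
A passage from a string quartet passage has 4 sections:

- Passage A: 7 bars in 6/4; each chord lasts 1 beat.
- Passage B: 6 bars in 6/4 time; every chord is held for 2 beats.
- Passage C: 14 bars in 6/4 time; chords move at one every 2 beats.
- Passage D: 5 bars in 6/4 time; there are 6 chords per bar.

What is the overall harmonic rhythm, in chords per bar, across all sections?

4.125 chords per bar

A: 7 bars of 6 beats is 42 beats; at 1 beat each that's 42 chords.
B: 6 bars of 6 beats is 36 beats; at 2 beats each that's 18 chords.
C: 14 bars of 6 beats is 84 beats; at 2 beats each that's 42 chords.
D: 5 bars of 6 beats is 30 beats; at 1 beat each that's 30 chords.
Overall: 132 chords over 32 bars → 132/32 = 4.125 chords per bar.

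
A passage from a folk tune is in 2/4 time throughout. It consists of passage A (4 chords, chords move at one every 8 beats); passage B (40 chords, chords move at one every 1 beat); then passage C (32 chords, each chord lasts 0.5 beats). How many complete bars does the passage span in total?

A: 4 × 8 = 32 beats = 16 bars.
B: 40 × 1 = 40 beats = 20 bars.
C: 32 × 0.5 = 16 beats = 8 bars.
Total: 16 + 20 + 8 = 44 bars.

44 bars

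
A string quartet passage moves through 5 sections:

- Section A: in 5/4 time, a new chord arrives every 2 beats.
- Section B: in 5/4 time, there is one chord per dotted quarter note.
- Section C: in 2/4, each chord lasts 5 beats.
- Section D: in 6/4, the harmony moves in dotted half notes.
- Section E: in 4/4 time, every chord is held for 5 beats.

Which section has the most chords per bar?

Section B

A: 5 beats/bar ÷ 2 beats/chord = 2.5 chords/bar.
B: 5 beats/bar ÷ 1.5 beats/chord = 10/3 chords/bar.
C: 2 beats/bar ÷ 5 beats/chord = 0.4 chords/bar.
D: 6 beats/bar ÷ 3 beats/chord = 2 chords/bar.
E: 4 beats/bar ÷ 5 beats/chord = 0.8 chords/bar.
Fastest is B at 10/3 chords/bar.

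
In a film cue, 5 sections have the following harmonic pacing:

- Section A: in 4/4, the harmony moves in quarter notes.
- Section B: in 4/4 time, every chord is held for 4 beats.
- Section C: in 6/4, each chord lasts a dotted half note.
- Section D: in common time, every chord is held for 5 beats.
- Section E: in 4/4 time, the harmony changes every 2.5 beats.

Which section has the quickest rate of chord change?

A: 4 beats/bar ÷ 1 beat/chord = 4 chords/bar.
B: 4 beats/bar ÷ 4 beats/chord = 1 chord/bar.
C: 6 beats/bar ÷ 3 beats/chord = 2 chords/bar.
D: 4 beats/bar ÷ 5 beats/chord = 0.8 chords/bar.
E: 4 beats/bar ÷ 2.5 beats/chord = 1.6 chords/bar.
Fastest is A at 4 chords/bar.

Section A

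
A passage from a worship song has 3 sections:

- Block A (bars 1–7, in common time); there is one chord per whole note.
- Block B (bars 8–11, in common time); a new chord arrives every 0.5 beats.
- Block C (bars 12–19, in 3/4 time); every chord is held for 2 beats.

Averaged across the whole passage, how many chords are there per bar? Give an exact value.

A: 7 × 4 = 28 beats ÷ 4 = 7 chords.
B: 4 × 4 = 16 beats ÷ 0.5 = 32 chords.
C: 8 × 3 = 24 beats ÷ 2 = 12 chords.
Overall: 51 chords over 19 bars → 51/19 = 51/19 chords per bar.

51/19 chords per bar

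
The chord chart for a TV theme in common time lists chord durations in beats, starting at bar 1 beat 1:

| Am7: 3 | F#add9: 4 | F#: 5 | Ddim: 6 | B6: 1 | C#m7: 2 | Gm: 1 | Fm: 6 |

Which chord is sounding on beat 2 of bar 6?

Gm

Beat 2 of bar 6 is beat (6−1)×4 + 2 = 22 overall.
Running totals: Am7 ends at 3, F#add9 ends at 7, F# ends at 12, Ddim ends at 18, B6 ends at 19, C#m7 ends at 21, Gm ends at 22.
Beat 22 falls within Gm.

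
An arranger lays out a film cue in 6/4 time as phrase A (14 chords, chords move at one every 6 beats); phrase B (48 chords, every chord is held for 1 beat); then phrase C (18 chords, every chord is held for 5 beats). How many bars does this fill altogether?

A: 14 × 6 = 84 beats = 14 bars.
B: 48 × 1 = 48 beats = 8 bars.
C: 18 × 5 = 90 beats = 15 bars.
Total: 14 + 8 + 15 = 37 bars.

37 bars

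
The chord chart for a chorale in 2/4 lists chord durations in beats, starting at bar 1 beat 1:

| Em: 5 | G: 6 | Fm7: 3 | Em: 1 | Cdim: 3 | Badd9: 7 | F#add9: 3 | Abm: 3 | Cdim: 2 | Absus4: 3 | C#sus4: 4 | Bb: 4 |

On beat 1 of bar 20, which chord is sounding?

C#sus4

Beat 1 of bar 20 is beat (20−1)×2 + 1 = 39 overall.
Running totals: Em ends at 5, G ends at 11, Fm7 ends at 14, Em ends at 15, Cdim ends at 18, Badd9 ends at 25, F#add9 ends at 28, Abm ends at 31, Cdim ends at 33, Absus4 ends at 36, C#sus4 ends at 40.
Beat 39 falls within C#sus4.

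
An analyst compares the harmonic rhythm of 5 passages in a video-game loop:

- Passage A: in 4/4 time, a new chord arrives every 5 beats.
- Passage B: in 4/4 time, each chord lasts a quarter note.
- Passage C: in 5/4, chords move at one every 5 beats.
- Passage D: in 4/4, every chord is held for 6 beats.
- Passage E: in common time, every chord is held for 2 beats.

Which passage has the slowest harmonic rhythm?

Passage D

A: 4 beats/bar ÷ 5 beats/chord = 0.8 chords/bar.
B: 4 beats/bar ÷ 1 beat/chord = 4 chords/bar.
C: 5 beats/bar ÷ 5 beats/chord = 1 chord/bar.
D: 4 beats/bar ÷ 6 beats/chord = 2/3 chords/bar.
E: 4 beats/bar ÷ 2 beats/chord = 2 chords/bar.
Slowest is D at 2/3 chords/bar.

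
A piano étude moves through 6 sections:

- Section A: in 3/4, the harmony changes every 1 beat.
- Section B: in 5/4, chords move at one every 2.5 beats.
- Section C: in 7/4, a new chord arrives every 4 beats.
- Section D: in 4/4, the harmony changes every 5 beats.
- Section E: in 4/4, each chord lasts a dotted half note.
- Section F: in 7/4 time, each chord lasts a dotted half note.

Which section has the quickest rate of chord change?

Section A

A: 3/1 = 3 chords/bar.
B: 5/2.5 = 2 chords/bar.
C: 7/4 = 1.75 chords/bar.
D: 4/5 = 0.8 chords/bar.
E: 4/3 = 4/3 chords/bar.
F: 7/3 = 7/3 chords/bar.
Fastest is A at 3 chords/bar.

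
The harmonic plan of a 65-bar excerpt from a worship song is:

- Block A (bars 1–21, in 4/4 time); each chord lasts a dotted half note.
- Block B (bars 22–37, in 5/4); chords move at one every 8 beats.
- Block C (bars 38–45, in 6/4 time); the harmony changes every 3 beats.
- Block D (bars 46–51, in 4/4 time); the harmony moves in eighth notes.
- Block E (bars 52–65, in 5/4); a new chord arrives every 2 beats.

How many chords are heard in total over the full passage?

A: 21 bars × 4 beats = 84 beats; 3 beats/chord → 28 chords.
B: 16 bars × 5 beats = 80 beats; 8 beats/chord → 10 chords.
C: 8 bars × 6 beats = 48 beats; 3 beats/chord → 16 chords.
D: 6 bars × 4 beats = 24 beats; 0.5 beats/chord → 48 chords.
E: 14 bars × 5 beats = 70 beats; 2 beats/chord → 35 chords.
Total: 28 + 10 + 16 + 48 + 35 = 137.

137 chords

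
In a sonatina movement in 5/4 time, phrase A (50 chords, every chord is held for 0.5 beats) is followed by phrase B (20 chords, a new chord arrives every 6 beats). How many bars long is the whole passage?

29 bars

A: 50 × 0.5 = 25 beats = 5 bars.
B: 20 × 6 = 120 beats = 24 bars.
Total: 5 + 24 = 29 bars.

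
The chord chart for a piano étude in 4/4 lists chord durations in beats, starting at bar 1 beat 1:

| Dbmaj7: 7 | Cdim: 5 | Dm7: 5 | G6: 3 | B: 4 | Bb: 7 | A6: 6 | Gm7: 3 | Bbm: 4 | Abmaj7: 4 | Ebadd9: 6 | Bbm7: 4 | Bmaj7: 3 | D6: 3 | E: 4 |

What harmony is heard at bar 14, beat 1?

Beat 1 of bar 14 is beat (14−1)×4 + 1 = 53 overall.
Running totals: Dbmaj7 ends at 7, Cdim ends at 12, Dm7 ends at 17, G6 ends at 20, B ends at 24, Bb ends at 31, A6 ends at 37, Gm7 ends at 40, Bbm ends at 44, Abmaj7 ends at 48, Ebadd9 ends at 54.
Beat 53 falls within Ebadd9.

Ebadd9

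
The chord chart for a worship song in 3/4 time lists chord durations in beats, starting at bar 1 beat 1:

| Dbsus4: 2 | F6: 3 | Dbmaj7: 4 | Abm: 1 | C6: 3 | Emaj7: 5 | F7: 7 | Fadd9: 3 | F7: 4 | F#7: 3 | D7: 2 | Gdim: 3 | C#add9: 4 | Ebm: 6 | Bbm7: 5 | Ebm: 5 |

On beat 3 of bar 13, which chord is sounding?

Beat 3 of bar 13 is beat (13−1)×3 + 3 = 39 overall.
Running totals: Dbsus4 ends at 2, F6 ends at 5, Dbmaj7 ends at 9, Abm ends at 10, C6 ends at 13, Emaj7 ends at 18, F7 ends at 25, Fadd9 ends at 28, F7 ends at 32, F#7 ends at 35, D7 ends at 37, Gdim ends at 40.
Beat 39 falls within Gdim.

Gdim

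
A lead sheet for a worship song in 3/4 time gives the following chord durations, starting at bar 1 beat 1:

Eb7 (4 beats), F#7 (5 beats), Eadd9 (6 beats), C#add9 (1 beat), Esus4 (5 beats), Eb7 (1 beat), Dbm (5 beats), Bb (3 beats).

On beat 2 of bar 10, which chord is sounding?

Bb

Beat 2 of bar 10 is beat (10−1)×3 + 2 = 29 overall.
Running totals: Eb7 ends at 4, F#7 ends at 9, Eadd9 ends at 15, C#add9 ends at 16, Esus4 ends at 21, Eb7 ends at 22, Dbm ends at 27, Bb ends at 30.
Beat 29 falls within Bb.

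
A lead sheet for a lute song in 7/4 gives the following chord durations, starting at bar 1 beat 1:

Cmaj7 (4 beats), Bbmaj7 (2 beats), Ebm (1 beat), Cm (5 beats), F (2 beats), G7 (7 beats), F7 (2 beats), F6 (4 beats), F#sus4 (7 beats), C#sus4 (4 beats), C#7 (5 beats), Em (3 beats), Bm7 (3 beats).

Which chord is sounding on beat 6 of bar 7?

Beat 6 of bar 7 is beat (7−1)×7 + 6 = 48 overall.
Running totals: Cmaj7 ends at 4, Bbmaj7 ends at 6, Ebm ends at 7, Cm ends at 12, F ends at 14, G7 ends at 21, F7 ends at 23, F6 ends at 27, F#sus4 ends at 34, C#sus4 ends at 38, C#7 ends at 43, Em ends at 46, Bm7 ends at 49.
Beat 48 falls within Bm7.

Bm7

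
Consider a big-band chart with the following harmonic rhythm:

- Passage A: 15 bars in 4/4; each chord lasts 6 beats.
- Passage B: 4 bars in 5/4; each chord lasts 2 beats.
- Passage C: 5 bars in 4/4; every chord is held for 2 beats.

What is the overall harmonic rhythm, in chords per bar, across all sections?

1.25 chords per bar

A: 15 × 4 = 60 beats ÷ 6 = 10 chords.
B: 4 × 5 = 20 beats ÷ 2 = 10 chords.
C: 5 × 4 = 20 beats ÷ 2 = 10 chords.
Overall: 30 chords over 24 bars → 30/24 = 1.25 chords per bar.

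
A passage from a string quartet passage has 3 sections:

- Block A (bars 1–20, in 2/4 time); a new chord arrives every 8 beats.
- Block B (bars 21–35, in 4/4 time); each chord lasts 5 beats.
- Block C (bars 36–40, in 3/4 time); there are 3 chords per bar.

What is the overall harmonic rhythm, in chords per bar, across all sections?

0.8 chords per bar

A: 20 bars of 2 beats is 40 beats; at 8 beats each that's 5 chords.
B: 15 bars of 4 beats is 60 beats; at 5 beats each that's 12 chords.
C: 5 bars of 3 beats is 15 beats; at 1 beat each that's 15 chords.
Overall: 32 chords over 40 bars → 32/40 = 0.8 chords per bar.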